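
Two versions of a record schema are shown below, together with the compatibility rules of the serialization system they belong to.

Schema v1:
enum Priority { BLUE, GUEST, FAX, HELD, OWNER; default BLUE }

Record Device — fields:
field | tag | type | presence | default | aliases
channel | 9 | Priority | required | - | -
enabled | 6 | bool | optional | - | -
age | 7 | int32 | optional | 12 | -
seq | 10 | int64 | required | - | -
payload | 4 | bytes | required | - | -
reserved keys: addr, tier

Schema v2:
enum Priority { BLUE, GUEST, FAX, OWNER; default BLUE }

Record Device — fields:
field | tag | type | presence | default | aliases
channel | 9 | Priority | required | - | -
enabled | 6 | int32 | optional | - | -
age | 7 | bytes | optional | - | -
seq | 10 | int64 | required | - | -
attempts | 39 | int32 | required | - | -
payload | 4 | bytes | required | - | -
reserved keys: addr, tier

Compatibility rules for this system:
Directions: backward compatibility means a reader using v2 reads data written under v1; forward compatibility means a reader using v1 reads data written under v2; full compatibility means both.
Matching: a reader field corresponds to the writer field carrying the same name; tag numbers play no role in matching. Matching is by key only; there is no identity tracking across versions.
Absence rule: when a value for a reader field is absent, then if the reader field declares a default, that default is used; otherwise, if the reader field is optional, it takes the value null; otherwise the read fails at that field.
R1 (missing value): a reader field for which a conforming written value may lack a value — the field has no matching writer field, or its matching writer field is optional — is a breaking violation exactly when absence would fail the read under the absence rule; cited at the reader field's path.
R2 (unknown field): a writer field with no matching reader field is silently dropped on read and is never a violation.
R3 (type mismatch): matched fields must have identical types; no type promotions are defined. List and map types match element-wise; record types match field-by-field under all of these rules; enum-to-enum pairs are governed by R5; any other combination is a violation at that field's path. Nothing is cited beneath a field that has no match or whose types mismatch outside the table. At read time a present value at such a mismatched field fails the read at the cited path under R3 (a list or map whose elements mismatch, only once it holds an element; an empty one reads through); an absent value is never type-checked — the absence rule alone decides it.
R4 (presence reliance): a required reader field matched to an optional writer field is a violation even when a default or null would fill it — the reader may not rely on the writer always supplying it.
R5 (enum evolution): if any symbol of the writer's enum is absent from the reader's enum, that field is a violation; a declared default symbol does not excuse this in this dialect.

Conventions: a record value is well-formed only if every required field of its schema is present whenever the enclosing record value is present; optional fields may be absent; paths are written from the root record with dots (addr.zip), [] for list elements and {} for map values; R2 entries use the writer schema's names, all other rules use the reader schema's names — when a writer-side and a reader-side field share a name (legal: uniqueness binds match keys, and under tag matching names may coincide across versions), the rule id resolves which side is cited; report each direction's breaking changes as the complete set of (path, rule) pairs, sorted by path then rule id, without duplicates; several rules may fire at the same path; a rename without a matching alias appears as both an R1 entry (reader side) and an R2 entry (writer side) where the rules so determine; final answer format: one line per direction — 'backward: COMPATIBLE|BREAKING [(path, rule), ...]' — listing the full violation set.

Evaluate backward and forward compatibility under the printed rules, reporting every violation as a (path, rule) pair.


in Device below, arrows point writer -> reader
backward on Device — v2 reading data written by v1:
  channel: Priority -> Priority, writer required; from channel
  enabled: bool -> int32, writer optional; from enabled
  age: int32 -> bytes, writer optional; from age
  seq: int64 -> int64, writer required; from seq
  attempts has no writer counterpart
  payload: bytes -> bytes, writer required; from payload
  R3 fires at age
  R1 fires at attempts
  R5 fires at channel
  R3 fires at enabled
  => backward verdict for Device: BREAKING, 4 violation(s)
forward on Device — v1 reading data written by v2:
  channel: Priority -> Priority, writer required; from channel
  enabled: int32 -> bool, writer optional; from enabled
  age: bytes -> int32, writer optional; from age
  seq: int64 -> int64, writer required; from seq
  payload: bytes -> bytes, writer required; from payload
  leftover writer field: attempts
  R3 fires at age
  R3 fires at enabled
  => forward verdict for Device: BREAKING, 2 violation(s)

backward: BREAKING [(age, R3), (attempts, R1), (channel, R5), (enabled, R3)]; forward: BREAKING [(age, R3), (enabled, R3)]


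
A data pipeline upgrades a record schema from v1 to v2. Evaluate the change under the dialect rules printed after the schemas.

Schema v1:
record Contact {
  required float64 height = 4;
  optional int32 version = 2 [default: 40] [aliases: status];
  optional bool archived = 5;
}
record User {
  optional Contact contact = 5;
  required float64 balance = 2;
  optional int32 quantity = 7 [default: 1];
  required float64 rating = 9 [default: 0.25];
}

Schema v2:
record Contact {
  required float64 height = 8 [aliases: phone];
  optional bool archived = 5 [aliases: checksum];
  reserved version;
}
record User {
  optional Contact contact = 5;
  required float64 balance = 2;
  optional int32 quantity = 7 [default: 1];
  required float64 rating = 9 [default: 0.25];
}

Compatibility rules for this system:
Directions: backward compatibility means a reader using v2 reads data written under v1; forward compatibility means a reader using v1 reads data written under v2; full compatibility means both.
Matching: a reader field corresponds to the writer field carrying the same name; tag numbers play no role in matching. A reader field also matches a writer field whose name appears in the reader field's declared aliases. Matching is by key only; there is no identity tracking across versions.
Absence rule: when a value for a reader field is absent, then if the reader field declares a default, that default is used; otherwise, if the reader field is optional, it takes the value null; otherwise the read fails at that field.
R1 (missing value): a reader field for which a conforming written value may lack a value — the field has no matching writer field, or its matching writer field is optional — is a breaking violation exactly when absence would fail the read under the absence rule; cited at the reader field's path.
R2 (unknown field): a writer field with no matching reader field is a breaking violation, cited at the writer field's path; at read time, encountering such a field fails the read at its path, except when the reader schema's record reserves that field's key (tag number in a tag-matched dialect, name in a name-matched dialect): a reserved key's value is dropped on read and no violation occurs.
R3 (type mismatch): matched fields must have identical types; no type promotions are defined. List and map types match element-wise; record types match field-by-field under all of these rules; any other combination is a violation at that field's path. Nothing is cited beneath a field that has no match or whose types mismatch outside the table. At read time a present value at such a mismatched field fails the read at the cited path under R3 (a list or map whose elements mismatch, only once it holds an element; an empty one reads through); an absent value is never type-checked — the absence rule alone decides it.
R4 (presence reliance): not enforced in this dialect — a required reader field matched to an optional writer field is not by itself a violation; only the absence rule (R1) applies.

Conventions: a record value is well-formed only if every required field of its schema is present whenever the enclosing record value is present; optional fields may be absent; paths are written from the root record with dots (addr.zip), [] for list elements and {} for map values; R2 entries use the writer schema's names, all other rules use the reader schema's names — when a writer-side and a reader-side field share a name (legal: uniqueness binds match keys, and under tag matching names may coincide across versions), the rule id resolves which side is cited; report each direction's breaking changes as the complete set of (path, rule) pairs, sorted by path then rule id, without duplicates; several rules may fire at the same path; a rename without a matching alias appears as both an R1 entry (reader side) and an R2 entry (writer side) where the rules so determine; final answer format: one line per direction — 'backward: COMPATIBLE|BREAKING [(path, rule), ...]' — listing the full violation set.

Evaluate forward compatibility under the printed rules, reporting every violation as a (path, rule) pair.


arrows below run writer -> reader for User
forward pass over User, reader schema v1, writer schema v2:
  contact: paired with writer contact (Contact -> Contact; writer optional)
  balance: paired with writer balance (float64 -> float64; writer required)
  quantity: paired with writer quantity (int32 -> int32; writer optional)
  rating: paired with writer rating (float64 -> float64; writer required)
  contact.height: paired with writer contact.height (float64 -> float64; writer required)
  contact.version: no writer match
  contact.archived: paired with writer contact.archived (bool -> bool; writer optional)
  => no violations; forward on User: COMPATIBLE
remaining User differences; none change what is asked:
  field height in record Contact: tag 4 changed to 8 -> triggers nothing under User's printed rules — same verdict
  removed field version from record Contact (its key "version" joins the reserved list) -> triggers nothing under User's printed rules — same verdict

forward: COMPATIBLE []


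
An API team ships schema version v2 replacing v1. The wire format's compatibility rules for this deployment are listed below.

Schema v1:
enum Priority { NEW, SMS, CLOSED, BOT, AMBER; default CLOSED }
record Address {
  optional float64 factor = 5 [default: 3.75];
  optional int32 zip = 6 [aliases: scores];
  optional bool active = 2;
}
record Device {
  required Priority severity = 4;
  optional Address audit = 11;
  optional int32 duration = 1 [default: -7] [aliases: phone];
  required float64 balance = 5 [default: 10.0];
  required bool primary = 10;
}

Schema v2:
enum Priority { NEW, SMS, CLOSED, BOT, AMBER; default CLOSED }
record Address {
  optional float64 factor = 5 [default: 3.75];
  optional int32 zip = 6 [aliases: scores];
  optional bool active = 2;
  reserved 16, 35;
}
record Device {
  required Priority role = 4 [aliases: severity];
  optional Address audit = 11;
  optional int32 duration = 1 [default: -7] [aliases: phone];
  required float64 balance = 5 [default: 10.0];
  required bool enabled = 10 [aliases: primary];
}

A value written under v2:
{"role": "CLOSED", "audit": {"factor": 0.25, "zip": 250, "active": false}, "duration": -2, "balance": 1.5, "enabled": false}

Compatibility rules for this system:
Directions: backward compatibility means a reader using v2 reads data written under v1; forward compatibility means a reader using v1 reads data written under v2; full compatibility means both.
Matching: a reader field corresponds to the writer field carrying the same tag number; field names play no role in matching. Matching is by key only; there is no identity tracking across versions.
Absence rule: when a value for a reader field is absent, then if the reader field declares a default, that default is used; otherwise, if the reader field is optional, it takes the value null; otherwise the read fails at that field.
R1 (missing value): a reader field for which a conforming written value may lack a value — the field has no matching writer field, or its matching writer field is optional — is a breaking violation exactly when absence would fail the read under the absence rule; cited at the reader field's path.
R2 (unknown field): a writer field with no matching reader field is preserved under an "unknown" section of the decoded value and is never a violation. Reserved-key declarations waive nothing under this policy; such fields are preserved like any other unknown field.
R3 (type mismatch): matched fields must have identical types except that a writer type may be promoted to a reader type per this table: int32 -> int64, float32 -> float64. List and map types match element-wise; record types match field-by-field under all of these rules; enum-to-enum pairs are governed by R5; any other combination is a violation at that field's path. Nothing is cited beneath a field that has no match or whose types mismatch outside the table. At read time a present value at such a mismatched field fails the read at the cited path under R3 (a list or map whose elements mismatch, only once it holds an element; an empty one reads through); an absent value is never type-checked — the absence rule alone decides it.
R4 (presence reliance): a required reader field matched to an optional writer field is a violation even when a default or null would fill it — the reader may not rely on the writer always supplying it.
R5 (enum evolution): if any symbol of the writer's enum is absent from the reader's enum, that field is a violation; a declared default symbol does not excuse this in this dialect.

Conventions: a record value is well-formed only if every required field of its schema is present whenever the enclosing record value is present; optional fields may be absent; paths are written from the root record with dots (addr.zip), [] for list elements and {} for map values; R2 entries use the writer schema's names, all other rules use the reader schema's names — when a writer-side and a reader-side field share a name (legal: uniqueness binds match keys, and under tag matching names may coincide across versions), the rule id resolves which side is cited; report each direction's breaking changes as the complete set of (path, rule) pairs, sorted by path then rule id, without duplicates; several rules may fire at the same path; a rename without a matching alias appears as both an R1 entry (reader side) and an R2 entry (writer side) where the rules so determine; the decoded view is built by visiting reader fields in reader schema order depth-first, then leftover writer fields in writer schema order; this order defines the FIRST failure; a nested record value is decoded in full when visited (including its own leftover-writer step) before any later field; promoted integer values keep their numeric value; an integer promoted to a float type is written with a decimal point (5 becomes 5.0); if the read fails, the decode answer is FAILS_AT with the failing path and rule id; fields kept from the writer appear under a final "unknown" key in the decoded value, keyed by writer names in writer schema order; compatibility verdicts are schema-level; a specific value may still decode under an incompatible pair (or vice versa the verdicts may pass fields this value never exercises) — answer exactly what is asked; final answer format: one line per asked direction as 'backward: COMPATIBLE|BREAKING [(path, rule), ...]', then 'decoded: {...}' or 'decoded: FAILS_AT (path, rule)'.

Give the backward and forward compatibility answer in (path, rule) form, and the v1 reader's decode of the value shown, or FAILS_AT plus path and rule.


backward: COMPATIBLE []; forward: COMPATIBLE []; decoded: {"severity": "CLOSED", "audit": {"factor": 0.25, "zip": 250, "active": false}, "duration": -2, "balance": 1.5, "primary": false}

arrows below run writer -> reader for Device
backward pass over Device, reader schema v2, writer schema v1:
  writer required, Priority -> Priority: reader role maps from writer severity
  writer optional, Address -> Address: reader audit maps from writer audit
  writer optional, int32 -> int32: reader duration maps from writer duration
  writer required, float64 -> float64: reader balance maps from writer balance
  writer required, bool -> bool: reader enabled maps from writer primary
  writer optional, float64 -> float64: reader audit.factor maps from writer audit.factor
  writer optional, int32 -> int32: reader audit.zip maps from writer audit.zip
  writer optional, bool -> bool: reader audit.active maps from writer audit.active
  => no violations; backward on Device: COMPATIBLE
forward pass over Device, reader schema v1, writer schema v2:
  writer required, Priority -> Priority: reader severity maps from writer role
  writer optional, Address -> Address: reader audit maps from writer audit
  writer optional, int32 -> int32: reader duration maps from writer duration
  writer required, float64 -> float64: reader balance maps from writer balance
  writer required, bool -> bool: reader primary maps from writer enabled
  writer optional, float64 -> float64: reader audit.factor maps from writer audit.factor
  writer optional, int32 -> int32: reader audit.zip maps from writer audit.zip
  writer optional, bool -> bool: reader audit.active maps from writer audit.active
  => no violations; forward on Device: COMPATIBLE
decode walk for Device under reader schema v1:
  severity := "CLOSED" (from writer role)
  audit.factor := 0.25
  audit.zip := 250
  audit.active := false
  duration := -2
  balance := 1.5
  primary := false (from writer enabled)
  => decoded: {"severity": "CLOSED", "audit": {"factor": 0.25, "zip": 250, "active": false}, "duration": -2, "balance": 1.5, "primary": false}


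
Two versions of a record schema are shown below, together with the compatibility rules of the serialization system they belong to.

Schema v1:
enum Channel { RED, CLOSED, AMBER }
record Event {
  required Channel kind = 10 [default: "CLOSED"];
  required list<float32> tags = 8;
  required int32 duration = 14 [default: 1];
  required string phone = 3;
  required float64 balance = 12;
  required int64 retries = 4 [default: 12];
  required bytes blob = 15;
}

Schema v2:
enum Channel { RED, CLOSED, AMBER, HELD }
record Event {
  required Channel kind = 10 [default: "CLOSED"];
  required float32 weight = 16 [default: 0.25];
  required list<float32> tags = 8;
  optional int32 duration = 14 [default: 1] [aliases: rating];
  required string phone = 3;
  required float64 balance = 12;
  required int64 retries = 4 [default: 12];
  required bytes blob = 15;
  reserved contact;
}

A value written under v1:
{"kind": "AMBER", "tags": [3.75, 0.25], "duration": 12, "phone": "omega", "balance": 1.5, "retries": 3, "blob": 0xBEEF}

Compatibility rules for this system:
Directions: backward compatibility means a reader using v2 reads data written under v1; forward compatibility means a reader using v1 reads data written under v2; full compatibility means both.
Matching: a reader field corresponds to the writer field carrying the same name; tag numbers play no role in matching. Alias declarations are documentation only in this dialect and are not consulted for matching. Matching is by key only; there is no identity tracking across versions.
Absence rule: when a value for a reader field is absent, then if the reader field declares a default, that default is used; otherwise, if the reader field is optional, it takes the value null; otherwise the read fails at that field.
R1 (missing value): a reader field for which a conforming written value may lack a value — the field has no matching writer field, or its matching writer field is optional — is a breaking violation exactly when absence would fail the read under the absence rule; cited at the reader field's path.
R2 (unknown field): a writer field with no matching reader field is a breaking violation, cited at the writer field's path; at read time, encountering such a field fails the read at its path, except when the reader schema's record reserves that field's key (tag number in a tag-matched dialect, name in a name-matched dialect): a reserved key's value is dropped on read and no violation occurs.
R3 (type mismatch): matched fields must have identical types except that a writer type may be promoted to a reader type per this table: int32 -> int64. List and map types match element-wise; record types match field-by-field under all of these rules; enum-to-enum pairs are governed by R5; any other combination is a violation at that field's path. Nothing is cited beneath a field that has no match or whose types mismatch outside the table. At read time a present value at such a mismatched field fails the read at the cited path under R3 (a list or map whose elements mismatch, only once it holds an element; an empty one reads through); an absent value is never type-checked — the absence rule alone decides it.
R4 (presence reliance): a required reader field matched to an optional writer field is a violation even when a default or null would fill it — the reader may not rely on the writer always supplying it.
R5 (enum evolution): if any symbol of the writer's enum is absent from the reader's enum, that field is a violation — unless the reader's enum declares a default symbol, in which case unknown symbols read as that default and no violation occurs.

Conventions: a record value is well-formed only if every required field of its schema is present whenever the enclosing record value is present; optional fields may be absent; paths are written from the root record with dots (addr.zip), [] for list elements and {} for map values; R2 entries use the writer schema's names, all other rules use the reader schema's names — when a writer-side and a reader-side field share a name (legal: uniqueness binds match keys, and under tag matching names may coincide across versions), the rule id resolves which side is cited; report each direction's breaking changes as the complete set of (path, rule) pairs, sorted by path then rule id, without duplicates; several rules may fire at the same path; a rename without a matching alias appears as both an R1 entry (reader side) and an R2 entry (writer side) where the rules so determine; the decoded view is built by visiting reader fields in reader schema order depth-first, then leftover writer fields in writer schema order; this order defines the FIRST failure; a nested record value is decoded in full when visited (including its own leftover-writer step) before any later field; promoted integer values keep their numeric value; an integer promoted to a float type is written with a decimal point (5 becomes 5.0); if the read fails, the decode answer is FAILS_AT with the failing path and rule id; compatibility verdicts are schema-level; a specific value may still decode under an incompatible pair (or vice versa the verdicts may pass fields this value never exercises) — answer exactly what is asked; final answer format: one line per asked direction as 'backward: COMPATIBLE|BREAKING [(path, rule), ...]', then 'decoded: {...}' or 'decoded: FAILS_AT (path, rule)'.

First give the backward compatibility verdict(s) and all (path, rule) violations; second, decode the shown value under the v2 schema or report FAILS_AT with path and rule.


backward: COMPATIBLE []; decoded: {"kind": "AMBER", "weight": 0.25, "tags": [3.75, 0.25], "duration": 12, "phone": "omega", "balance": 1.5, "retries": 3, "blob": 0xBEEF}

arrows below run writer -> reader for Event
backward for Event (reader v2, writer v1):
  kind: Channel -> Channel, writer required; from kind
  no writer field matches reader weight
  tags: list<float32> -> list<float32>, writer required; from tags
  duration: int32 -> int32, writer required; from duration
  phone: string -> string, writer required; from phone
  balance: float64 -> float64, writer required; from balance
  retries: int64 -> int64, writer required; from retries
  blob: bytes -> bytes, writer required; from blob
  => backward verdict for Event: COMPATIBLE, no violations
decode walk for Event under reader schema v2:
  kind := "AMBER"
  weight := 0.25 (absent -> default)
  tags := [3.75, 0.25]
  duration := 12
  phone := "omega"
  balance := 1.5
  retries := 3
  blob := 0xBEEF
  => decoded: {"kind": "AMBER", "weight": 0.25, "tags": [3.75, 0.25], "duration": 12, "phone": "omega", "balance": 1.5, "retries": 3, "blob": 0xBEEF}
checking off the Event differences that do not matter here:
  field duration in record Event: required changed to optional -> matters only for Event's forward compatibility — outside the asked direction
  enum Channel (field kind in record Event): symbol HELD added -> matters only for Event's forward compatibility — outside the asked direction


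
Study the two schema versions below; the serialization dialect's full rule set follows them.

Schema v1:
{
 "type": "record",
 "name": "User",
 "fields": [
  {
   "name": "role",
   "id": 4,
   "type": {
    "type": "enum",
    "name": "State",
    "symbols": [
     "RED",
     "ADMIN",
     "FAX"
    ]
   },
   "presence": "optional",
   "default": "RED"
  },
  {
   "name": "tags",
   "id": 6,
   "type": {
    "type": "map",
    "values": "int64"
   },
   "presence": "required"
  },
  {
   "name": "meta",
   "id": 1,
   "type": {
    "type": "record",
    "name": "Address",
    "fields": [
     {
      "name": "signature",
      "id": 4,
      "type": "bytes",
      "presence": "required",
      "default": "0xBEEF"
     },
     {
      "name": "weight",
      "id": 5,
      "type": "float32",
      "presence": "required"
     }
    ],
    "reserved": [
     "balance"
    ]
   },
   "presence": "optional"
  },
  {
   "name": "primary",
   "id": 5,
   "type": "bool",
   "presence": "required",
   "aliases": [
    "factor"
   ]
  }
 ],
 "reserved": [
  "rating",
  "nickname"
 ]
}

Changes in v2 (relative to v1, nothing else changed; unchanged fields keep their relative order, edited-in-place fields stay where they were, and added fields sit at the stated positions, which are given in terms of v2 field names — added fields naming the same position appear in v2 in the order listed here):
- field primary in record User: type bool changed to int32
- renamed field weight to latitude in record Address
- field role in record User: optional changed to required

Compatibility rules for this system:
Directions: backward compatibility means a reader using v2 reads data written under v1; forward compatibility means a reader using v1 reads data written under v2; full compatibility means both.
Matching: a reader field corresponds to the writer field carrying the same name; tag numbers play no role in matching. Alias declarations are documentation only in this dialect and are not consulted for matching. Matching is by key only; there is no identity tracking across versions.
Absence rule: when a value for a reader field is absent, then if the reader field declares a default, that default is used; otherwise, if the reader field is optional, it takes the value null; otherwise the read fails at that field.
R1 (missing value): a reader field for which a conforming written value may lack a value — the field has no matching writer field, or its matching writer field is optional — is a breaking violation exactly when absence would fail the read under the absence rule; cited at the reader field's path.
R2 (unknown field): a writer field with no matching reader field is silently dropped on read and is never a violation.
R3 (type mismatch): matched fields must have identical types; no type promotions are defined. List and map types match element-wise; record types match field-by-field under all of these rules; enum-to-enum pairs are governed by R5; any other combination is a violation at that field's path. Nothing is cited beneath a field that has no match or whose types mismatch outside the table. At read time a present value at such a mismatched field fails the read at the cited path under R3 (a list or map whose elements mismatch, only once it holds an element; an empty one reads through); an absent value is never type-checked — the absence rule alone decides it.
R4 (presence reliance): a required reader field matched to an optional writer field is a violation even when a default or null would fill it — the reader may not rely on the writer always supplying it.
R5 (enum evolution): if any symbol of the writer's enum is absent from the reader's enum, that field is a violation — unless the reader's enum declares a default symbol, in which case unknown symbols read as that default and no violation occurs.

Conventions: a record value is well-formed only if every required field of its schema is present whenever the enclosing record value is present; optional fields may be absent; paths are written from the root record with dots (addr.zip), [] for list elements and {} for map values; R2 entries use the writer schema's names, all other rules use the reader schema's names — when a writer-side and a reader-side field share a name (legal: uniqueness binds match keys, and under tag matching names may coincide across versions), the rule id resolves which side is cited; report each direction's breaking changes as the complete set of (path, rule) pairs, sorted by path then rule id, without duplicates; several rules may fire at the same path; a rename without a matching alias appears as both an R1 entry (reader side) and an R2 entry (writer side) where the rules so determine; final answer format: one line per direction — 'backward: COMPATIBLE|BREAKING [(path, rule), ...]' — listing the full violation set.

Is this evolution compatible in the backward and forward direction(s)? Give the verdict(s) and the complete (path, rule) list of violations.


each type pair in User: writer, then reader
backward on User — v2 reading data written by v1:
  State -> State, writer optional: role aligns to role
  map<string, int64> -> map<string, int64>, writer required: tags aligns to tags
  Address -> Address, writer optional: meta aligns to meta
  bool -> int32, writer required: primary aligns to primary
  bytes -> bytes, writer required: meta.signature aligns to meta.signature
  meta.latitude: no writer match
  writer field meta.weight has no reader counterpart
  breaking: (meta.latitude, R1)
  breaking: (primary, R3)
  breaking: (role, R4)
  => 3 violation(s): backward is BREAKING for User
forward on User — v1 reading data written by v2:
  State -> State, writer required: role aligns to role
  map<string, int64> -> map<string, int64>, writer required: tags aligns to tags
  Address -> Address, writer optional: meta aligns to meta
  int32 -> bool, writer required: primary aligns to primary
  bytes -> bytes, writer required: meta.signature aligns to meta.signature
  meta.weight: no writer match
  writer field meta.latitude has no reader counterpart
  breaking: (meta.weight, R1)
  breaking: (primary, R3)
  => 2 violation(s): forward is BREAKING for User

backward: BREAKING [(meta.latitude, R1), (primary, R3), (role, R4)]; forward: BREAKING [(meta.weight, R1), (primary, R3)]


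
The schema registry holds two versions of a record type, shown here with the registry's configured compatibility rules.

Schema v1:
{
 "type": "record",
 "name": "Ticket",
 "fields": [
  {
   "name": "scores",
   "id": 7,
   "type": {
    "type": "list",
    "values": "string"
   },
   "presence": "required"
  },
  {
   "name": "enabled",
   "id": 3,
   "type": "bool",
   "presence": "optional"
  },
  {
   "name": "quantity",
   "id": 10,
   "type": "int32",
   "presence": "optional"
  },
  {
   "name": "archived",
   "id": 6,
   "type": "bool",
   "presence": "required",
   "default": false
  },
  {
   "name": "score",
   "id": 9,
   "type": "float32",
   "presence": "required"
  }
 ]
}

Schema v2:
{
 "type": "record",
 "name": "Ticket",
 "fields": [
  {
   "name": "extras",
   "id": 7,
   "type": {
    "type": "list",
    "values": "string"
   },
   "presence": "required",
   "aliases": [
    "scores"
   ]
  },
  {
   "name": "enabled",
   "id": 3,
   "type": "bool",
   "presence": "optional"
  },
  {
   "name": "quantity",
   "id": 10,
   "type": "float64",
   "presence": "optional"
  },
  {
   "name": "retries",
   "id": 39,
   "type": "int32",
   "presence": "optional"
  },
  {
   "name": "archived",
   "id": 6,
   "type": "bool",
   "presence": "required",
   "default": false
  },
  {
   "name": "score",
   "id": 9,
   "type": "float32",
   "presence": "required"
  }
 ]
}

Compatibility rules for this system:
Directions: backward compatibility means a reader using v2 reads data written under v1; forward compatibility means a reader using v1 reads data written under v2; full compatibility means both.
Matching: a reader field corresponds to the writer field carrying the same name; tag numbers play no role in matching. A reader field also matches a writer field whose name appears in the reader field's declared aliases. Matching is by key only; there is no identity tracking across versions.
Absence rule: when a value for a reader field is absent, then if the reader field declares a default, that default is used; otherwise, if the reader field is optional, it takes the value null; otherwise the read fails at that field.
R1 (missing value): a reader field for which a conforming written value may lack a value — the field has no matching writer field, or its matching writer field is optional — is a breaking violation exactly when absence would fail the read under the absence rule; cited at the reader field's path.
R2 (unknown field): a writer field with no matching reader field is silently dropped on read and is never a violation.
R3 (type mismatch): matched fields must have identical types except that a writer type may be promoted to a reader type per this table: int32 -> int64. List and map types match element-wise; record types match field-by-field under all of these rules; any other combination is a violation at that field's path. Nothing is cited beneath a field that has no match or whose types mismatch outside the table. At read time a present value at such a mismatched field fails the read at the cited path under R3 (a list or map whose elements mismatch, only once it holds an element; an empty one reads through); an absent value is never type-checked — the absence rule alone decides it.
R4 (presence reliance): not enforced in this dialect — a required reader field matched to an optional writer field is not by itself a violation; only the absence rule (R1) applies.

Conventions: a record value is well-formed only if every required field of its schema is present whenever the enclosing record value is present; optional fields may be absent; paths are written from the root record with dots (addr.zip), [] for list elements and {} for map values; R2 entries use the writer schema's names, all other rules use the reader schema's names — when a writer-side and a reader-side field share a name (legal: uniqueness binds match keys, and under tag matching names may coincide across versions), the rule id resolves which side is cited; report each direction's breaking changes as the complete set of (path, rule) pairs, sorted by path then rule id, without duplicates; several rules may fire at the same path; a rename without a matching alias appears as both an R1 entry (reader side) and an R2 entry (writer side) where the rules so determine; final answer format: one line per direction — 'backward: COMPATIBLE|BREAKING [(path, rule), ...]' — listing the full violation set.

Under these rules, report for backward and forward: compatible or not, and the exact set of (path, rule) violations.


backward: BREAKING [(quantity, R3)]; forward: BREAKING [(quantity, R3), (scores, R1)]

the writer's type comes first in each Ticket pair
backward for Ticket (reader v2, writer v1):
  writer required, list<string> -> list<string>: reader extras maps from writer scores
  writer optional, bool -> bool: reader enabled maps from writer enabled
  writer optional, int32 -> float64: reader quantity maps from writer quantity
  retries: no writer-side match
  writer required, bool -> bool: reader archived maps from writer archived
  writer required, float32 -> float32: reader score maps from writer score
  breaking: (quantity, R3)
  => backward: BREAKING (1)
forward for Ticket (reader v1, writer v2):
  scores: no writer-side match
  writer optional, bool -> bool: reader enabled maps from writer enabled
  writer optional, float64 -> int32: reader quantity maps from writer quantity
  writer required, bool -> bool: reader archived maps from writer archived
  writer required, float32 -> float32: reader score maps from writer score
  leftover writer field: extras
  leftover writer field: retries
  breaking: (quantity, R3)
  breaking: (scores, R1)
  => forward: BREAKING (2)


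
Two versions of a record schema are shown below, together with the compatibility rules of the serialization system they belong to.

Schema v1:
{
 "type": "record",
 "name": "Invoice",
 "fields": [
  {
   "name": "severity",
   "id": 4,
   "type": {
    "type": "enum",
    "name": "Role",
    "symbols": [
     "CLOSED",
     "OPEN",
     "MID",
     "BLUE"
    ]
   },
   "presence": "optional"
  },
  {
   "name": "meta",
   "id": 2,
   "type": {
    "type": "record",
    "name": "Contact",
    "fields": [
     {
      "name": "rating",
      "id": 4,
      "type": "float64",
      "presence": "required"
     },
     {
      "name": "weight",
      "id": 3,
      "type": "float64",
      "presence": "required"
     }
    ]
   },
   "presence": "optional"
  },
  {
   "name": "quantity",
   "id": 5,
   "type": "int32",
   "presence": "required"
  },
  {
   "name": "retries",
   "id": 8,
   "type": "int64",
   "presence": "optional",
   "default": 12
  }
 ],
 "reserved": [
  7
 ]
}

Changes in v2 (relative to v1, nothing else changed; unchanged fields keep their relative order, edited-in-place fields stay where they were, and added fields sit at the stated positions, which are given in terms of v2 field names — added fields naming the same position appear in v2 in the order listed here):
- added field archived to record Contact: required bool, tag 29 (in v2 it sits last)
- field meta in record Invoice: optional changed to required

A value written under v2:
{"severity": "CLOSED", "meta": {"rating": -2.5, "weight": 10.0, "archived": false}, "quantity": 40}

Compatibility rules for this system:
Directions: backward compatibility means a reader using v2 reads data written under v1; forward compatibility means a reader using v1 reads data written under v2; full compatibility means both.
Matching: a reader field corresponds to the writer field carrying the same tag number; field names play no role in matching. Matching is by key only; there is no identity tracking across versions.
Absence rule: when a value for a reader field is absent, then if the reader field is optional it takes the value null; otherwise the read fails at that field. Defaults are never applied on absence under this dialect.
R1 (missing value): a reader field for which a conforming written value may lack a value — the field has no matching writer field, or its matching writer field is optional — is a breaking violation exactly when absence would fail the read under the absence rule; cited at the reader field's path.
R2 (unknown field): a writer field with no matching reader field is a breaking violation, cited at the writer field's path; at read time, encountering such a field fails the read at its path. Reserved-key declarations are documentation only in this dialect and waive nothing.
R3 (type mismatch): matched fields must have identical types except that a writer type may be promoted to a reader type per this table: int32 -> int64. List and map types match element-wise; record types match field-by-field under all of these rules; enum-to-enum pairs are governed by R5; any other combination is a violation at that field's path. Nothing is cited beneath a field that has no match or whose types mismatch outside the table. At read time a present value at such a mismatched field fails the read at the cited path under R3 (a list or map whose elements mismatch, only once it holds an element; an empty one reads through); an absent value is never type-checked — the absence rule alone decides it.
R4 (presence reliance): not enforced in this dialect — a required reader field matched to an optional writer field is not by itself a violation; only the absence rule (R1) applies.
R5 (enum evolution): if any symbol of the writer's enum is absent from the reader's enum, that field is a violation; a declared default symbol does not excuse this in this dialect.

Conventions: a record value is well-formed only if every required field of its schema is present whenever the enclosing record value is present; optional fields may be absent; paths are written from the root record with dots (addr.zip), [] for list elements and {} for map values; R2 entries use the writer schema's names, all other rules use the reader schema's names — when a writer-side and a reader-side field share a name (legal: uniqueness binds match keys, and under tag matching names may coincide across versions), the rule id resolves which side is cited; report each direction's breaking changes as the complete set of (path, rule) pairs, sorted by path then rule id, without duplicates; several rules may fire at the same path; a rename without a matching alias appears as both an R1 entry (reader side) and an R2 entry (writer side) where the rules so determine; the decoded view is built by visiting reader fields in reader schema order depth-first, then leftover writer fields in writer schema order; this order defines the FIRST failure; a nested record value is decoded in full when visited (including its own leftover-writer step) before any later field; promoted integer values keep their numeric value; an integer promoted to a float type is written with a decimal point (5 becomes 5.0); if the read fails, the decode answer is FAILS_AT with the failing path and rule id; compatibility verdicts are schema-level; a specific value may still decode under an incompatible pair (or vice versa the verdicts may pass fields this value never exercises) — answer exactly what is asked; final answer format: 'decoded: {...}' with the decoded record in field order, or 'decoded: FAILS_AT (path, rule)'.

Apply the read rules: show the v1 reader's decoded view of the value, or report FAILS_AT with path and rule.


in Invoice below, arrows point writer -> reader
decoding the Invoice value with the v1 reader:
  severity := "CLOSED"
  meta.rating := -2.5
  meta.weight := 10.0
  read fails at meta.archived under R2 (unknown field)
  => FAILS_AT (meta.archived, R2)

decoded: FAILS_AT (meta.archived, R2)
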